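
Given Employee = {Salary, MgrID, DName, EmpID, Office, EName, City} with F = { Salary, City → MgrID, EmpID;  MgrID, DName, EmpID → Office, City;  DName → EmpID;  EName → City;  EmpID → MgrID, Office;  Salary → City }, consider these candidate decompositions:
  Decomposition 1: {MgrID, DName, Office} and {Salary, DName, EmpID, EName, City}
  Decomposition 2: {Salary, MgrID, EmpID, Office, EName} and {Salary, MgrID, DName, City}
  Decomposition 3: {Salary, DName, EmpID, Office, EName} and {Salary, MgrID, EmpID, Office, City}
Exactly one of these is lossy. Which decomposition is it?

Decomposition 2

Decomposition 1: common = {DName}, closure = {MgrID, DName, EmpID, Office, City} → lossless.
Decomposition 2: common = {Salary, MgrID}, closure = {Salary, MgrID, EmpID, Office, City} → lossy.
Decomposition 3: common = {Salary, EmpID, Office}, closure = {Salary, MgrID, EmpID, Office, City} → lossless.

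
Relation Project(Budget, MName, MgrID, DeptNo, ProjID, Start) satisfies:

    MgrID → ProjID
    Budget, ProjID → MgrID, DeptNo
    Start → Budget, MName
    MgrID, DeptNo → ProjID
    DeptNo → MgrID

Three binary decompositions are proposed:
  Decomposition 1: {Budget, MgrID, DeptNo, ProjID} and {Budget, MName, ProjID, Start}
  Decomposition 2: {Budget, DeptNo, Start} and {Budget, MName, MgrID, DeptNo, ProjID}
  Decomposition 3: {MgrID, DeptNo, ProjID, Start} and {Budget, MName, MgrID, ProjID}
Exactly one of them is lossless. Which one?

Decomposition 1

Decomposition 1: common = {Budget, ProjID}, closure = {Budget, MgrID, DeptNo, ProjID} → lossless.
Decomposition 2: common = {Budget, DeptNo}, closure = {Budget, MgrID, DeptNo, ProjID} → lossy.
Decomposition 3: common = {MgrID, ProjID}, closure = {MgrID, ProjID} → lossy.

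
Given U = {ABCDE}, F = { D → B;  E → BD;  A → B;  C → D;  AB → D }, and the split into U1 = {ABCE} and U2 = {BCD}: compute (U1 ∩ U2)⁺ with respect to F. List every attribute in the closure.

BCD

U1 ∩ U2 = {BC}.
C → D applies, adding D
Closure: {BCD}.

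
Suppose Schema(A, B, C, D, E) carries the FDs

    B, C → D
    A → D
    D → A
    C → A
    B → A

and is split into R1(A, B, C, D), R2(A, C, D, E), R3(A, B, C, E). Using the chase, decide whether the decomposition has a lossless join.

Chase test. Columns are A, B, C, D, E; row i has aⱼ where attribute j ∈ Ri, else bᵢⱼ.
Initial tableau (one row per fragment):
  row 1: a1 a2 a3 a4 b15
  row 2: a1 b22 a3 a4 a5
  row 3: a1 a2 a3 b34 a5
Rows 1 and 3 agree on B, C; apply B, C→D and equate their D entries.
Row 3 is now all distinguished symbols — the join is lossless.

Yes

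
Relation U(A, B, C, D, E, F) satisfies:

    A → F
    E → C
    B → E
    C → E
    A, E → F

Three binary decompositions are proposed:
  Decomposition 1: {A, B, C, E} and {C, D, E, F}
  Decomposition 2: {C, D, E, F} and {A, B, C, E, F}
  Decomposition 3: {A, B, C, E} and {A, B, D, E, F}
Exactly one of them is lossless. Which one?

Decomposition 1: common = {C, E}, closure = {C, E} → lossy.
Decomposition 2: common = {C, E, F}, closure = {C, E, F} → lossy.
Decomposition 3: common = {A, B, E}, closure = {A, B, C, E, F} → lossless.

Decomposition 3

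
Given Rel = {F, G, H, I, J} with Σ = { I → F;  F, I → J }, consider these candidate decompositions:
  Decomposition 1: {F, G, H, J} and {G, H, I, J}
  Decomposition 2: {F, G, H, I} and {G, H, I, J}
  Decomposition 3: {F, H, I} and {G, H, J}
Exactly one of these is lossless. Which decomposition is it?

Decomposition 2

Decomposition 1: common = {G, H, J}, closure = {G, H, J} → lossy.
Decomposition 2: common = {G, H, I}, closure = {F, G, H, I, J} → lossless.
Decomposition 3: common = {H}, closure = {H} → lossy.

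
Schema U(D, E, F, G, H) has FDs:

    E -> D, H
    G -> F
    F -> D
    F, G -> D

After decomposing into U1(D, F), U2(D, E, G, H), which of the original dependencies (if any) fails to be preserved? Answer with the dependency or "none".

Check G → F: no single fragment contains all of {F, G}, and the restricted closure of {G} across the fragments never reaches {F}.
E → D, H is preserved.
F → D is preserved.
F, G → D is preserved.

G -> F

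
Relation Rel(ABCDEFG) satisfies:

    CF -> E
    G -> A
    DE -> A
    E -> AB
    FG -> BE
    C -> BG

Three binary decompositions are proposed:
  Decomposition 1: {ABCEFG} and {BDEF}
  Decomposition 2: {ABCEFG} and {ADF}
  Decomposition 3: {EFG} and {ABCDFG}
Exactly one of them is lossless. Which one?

Decomposition 1: common = {BEF}, closure = {ABEF} → lossy.
Decomposition 2: common = {AF}, closure = {AF} → lossy.
Decomposition 3: common = {FG}, closure = {ABEFG} → lossless.

Decomposition 3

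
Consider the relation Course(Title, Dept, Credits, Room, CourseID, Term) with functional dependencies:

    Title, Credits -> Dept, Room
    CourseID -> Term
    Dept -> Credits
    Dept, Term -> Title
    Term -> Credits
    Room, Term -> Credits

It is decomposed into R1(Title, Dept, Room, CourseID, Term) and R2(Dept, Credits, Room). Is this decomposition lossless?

Common attributes: R1 ∩ R2 = {Dept, Room}.
Closure of {Dept, Room}: Dept → Credits applies, adding Credits. So (Dept, Room)⁺ = {Dept, Credits, Room}.
This closure contains every attribute of R2, so R1 ∩ R2 → R2. The join is lossless.

Yes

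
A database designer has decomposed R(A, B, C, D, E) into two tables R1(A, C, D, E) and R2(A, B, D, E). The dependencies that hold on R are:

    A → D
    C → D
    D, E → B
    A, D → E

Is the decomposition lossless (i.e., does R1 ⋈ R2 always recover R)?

Yes

Common attributes: R1 ∩ R2 = {A, D, E}.
Closure of {A, D, E}: D, E → B applies, adding B. So (A, D, E)⁺ = {A, B, D, E}.
This closure contains every attribute of R2, so R1 ∩ R2 → R2. The join is lossless.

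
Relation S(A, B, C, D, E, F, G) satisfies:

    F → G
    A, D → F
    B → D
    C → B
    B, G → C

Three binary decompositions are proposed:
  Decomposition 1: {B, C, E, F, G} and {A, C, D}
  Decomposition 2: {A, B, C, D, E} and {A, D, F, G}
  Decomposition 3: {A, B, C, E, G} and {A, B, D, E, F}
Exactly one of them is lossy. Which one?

Decomposition 1

Decomposition 1: common = {C}, closure = {B, C, D} → lossy.
Decomposition 2: common = {A, D}, closure = {A, D, F, G} → lossless.
Decomposition 3: common = {A, B, E}, closure = {A, B, C, D, E, F, G} → lossless.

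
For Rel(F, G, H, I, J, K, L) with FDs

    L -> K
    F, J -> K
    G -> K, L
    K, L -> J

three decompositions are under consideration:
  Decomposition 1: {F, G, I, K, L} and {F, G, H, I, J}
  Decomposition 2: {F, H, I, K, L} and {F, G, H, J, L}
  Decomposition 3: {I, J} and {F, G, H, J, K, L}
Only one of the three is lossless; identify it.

Decomposition 1: common = {F, G, I}, closure = {F, G, I, J, K, L} → lossless.
Decomposition 2: common = {F, H, L}, closure = {F, H, J, K, L} → lossy.
Decomposition 3: common = {J}, closure = {J} → lossy.

Decomposition 1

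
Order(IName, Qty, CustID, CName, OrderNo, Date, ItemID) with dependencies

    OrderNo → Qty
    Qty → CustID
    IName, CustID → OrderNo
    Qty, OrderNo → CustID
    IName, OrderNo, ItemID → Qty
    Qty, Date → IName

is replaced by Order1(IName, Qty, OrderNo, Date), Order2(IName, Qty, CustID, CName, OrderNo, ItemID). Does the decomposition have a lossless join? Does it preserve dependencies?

Lossless test: (IName, Qty, OrderNo)⁺ = {IName, Qty, CustID, OrderNo}, which is a superkey of neither fragment — lossy.
Dependency preservation: every FD's attributes lie within a single fragment, so each can be enforced locally — preserved.

lossy but dependency-preserving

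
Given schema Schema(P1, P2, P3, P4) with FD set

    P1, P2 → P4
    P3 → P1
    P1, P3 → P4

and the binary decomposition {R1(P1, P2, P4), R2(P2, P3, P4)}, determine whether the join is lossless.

No

Common attributes: R1 ∩ R2 = {P2, P4}.
No dependency enlarges {P2, P4}, so (P2, P4)⁺ = {P2, P4}.
The closure contains neither all of R1 = {P1, P2, P4} nor all of R2 = {P2, P3, P4}, so the common attributes are not a superkey of either fragment. The join is lossy.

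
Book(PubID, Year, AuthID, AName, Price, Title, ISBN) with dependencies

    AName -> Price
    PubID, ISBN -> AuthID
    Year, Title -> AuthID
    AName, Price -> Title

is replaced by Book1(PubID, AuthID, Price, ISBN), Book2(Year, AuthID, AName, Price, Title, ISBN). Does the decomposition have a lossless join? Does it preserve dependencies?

Lossless test: (AuthID, Price, ISBN)⁺ = {AuthID, Price, ISBN}, which is a superkey of neither fragment — lossy.
Dependency preservation: every FD's attributes lie within a single fragment, so each can be enforced locally — preserved.

lossy but dependency-preserving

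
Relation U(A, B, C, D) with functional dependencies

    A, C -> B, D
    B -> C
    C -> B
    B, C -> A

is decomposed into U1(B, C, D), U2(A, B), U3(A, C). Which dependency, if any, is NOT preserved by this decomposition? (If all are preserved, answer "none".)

none

A, C → B, D: restricted closure across fragments reaches B, D.
B → C lies within U1.
C → B lies within U1.
B, C → A: restricted closure across fragments reaches A.
Every dependency is enforceable on the fragments, so the decomposition is dependency-preserving.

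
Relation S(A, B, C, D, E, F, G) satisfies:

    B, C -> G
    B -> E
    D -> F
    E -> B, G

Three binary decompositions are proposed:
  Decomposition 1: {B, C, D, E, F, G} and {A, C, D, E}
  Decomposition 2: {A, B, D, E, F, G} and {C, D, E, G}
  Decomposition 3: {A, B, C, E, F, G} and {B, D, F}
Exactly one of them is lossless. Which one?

Decomposition 1

Decomposition 1: common = {C, D, E}, closure = {B, C, D, E, F, G} → lossless.
Decomposition 2: common = {D, E, G}, closure = {B, D, E, F, G} → lossy.
Decomposition 3: common = {B, F}, closure = {B, E, F, G} → lossy.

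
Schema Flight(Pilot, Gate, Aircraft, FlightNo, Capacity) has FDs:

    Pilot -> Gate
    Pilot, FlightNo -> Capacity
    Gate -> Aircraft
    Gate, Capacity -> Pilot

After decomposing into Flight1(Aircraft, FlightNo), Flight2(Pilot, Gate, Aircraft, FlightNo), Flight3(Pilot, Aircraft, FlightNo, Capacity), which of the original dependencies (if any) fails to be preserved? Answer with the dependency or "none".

Gate, Capacity -> Pilot

Check Gate, Capacity → Pilot: no single fragment contains all of {Pilot, Gate, Capacity}, and the restricted closure of {Gate, Capacity} across the fragments never reaches {Pilot}.
Pilot → Gate is preserved.
Pilot, FlightNo → Capacity is preserved.
Gate → Aircraft is preserved.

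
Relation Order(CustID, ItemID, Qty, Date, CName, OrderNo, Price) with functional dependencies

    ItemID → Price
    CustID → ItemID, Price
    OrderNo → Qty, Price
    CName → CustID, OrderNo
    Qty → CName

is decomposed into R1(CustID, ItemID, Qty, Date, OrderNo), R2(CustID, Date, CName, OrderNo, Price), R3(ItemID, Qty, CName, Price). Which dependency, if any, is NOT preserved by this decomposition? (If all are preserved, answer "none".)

ItemID → Price lies within R3.
CustID → ItemID, Price: restricted closure across fragments reaches ItemID, Price.
OrderNo → Qty, Price: restricted closure across fragments reaches Qty, Price.
CName → CustID, OrderNo lies within R2.
Qty → CName lies within R3.
Every dependency is enforceable on the fragments, so the decomposition is dependency-preserving.

none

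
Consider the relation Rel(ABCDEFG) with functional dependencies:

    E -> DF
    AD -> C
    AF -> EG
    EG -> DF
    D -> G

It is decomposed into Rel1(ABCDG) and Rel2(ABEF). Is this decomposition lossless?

Common attributes: Rel1 ∩ Rel2 = {AB}.
No dependency enlarges {AB}, so (AB)⁺ = {AB}.
The closure contains neither all of Rel1 = {ABCDG} nor all of Rel2 = {ABEF}, so the common attributes are not a superkey of either fragment. The join is lossy.

No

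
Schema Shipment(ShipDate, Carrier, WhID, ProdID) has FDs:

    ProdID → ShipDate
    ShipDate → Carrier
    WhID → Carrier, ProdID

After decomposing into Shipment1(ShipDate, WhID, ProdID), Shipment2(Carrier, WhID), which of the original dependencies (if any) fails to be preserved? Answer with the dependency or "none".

Check ShipDate → Carrier: no single fragment contains all of {ShipDate, Carrier}, and the restricted closure of {ShipDate} across the fragments never reaches {Carrier}.
ProdID → ShipDate is preserved.
WhID → Carrier, ProdID is preserved.

ShipDate → Carrier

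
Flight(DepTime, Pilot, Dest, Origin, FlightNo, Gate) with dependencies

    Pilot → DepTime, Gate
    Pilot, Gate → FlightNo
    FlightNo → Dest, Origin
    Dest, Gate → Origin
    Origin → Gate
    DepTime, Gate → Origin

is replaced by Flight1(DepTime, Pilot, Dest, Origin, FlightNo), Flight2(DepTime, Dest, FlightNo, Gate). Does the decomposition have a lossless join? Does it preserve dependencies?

Lossless test: (DepTime, Dest, FlightNo)⁺ = {DepTime, Dest, Origin, FlightNo, Gate}, which contains all of one fragment — lossless.
Dependency preservation: the restricted closure of {Dest, Gate} across the fragments never reaches {Origin}, so Dest, Gate → Origin cannot be enforced without a join — not preserved.

lossless but not dependency-preserving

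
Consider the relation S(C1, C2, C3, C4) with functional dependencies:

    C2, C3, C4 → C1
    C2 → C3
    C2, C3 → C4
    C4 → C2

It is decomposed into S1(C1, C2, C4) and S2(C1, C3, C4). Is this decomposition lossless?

Common attributes: S1 ∩ S2 = {C1, C4}.
Closure of {C1, C4}: C4 → C2 applies, adding C2; C2 → C3 applies, adding C3. So (C1, C4)⁺ = {C1, C2, C3, C4}.
This closure contains every attribute of S1, so S1 ∩ S2 → S1. The join is lossless.

Yes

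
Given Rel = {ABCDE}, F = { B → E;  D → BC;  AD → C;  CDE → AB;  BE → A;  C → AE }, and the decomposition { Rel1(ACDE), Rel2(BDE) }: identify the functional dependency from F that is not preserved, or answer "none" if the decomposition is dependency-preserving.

Check BE → A: no single fragment contains all of {ABE}, and the restricted closure of {BE} across the fragments never reaches {A}.
B → E is preserved.
D → BC is preserved.
AD → C is preserved.
CDE → AB is preserved.
C → AE is preserved.

BE → A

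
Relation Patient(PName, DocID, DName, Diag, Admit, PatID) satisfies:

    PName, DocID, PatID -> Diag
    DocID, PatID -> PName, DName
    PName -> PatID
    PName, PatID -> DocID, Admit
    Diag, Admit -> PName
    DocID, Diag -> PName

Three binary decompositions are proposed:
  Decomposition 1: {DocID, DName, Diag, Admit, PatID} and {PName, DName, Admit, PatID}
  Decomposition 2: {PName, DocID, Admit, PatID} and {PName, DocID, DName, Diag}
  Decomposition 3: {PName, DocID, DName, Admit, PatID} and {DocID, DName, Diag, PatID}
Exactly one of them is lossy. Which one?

Decomposition 1

Decomposition 1: common = {DName, Admit, PatID}, closure = {DName, Admit, PatID} → lossy.
Decomposition 2: common = {PName, DocID}, closure = {PName, DocID, DName, Diag, Admit, PatID} → lossless.
Decomposition 3: common = {DocID, DName, PatID}, closure = {PName, DocID, DName, Diag, Admit, PatID} → lossless.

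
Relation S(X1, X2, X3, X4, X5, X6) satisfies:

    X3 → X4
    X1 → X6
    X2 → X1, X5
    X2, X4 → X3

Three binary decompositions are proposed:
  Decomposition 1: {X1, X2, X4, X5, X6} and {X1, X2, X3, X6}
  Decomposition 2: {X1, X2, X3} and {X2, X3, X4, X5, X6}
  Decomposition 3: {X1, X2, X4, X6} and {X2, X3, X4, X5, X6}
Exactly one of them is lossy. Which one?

Decomposition 1

Decomposition 1: common = {X1, X2, X6}, closure = {X1, X2, X5, X6} → lossy.
Decomposition 2: common = {X2, X3}, closure = {X1, X2, X3, X4, X5, X6} → lossless.
Decomposition 3: common = {X2, X4, X6}, closure = {X1, X2, X3, X4, X5, X6} → lossless.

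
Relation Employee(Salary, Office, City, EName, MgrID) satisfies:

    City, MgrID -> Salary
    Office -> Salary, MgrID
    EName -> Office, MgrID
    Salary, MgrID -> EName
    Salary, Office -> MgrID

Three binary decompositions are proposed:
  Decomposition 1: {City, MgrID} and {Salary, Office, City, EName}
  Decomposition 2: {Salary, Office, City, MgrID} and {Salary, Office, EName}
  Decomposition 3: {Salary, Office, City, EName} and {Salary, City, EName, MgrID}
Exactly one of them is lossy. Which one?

Decomposition 1

Decomposition 1: common = {City}, closure = {City} → lossy.
Decomposition 2: common = {Salary, Office}, closure = {Salary, Office, EName, MgrID} → lossless.
Decomposition 3: common = {Salary, City, EName}, closure = {Salary, Office, City, EName, MgrID} → lossless.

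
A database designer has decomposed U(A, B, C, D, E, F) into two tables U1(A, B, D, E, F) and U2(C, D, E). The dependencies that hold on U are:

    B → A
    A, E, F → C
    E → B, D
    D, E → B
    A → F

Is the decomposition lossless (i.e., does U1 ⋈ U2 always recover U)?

Common attributes: U1 ∩ U2 = {D, E}.
Closure of {D, E}: E → B, D applies, adding B; B → A applies, adding A; A → F applies, adding F; A, E, F → C applies, adding C. So (D, E)⁺ = {A, B, C, D, E, F}.
This closure contains every attribute of U1, so U1 ∩ U2 → U1. The join is lossless.

Yes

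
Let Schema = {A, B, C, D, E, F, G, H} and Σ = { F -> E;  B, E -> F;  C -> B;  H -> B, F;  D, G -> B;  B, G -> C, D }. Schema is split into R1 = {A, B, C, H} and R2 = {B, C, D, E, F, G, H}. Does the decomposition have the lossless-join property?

No

Common attributes: R1 ∩ R2 = {B, C, H}.
Closure of {B, C, H}: H → B, F applies, adding F; F → E applies, adding E. So (B, C, H)⁺ = {B, C, E, F, H}.
The closure contains neither all of R1 = {A, B, C, H} nor all of R2 = {B, C, D, E, F, G, H}, so the common attributes are not a superkey of either fragment. The join is lossy.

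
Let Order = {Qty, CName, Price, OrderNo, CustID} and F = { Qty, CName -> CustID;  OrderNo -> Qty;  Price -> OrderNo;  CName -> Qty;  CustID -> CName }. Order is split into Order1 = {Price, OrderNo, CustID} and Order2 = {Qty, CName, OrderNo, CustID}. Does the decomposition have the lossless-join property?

Yes

Common attributes: Order1 ∩ Order2 = {OrderNo, CustID}.
Closure of {OrderNo, CustID}: OrderNo → Qty applies, adding Qty; CustID → CName applies, adding CName. So (OrderNo, CustID)⁺ = {Qty, CName, OrderNo, CustID}.
This closure contains every attribute of Order2, so Order1 ∩ Order2 → Order2. The join is lossless.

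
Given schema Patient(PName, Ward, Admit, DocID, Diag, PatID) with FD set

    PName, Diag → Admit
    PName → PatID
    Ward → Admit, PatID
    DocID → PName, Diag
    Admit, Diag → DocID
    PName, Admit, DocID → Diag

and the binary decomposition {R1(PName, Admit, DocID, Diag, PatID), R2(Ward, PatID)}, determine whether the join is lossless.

No

Common attributes: R1 ∩ R2 = {PatID}.
No dependency enlarges {PatID}, so (PatID)⁺ = {PatID}.
The closure contains neither all of R1 = {PName, Admit, DocID, Diag, PatID} nor all of R2 = {Ward, PatID}, so the common attributes are not a superkey of either fragment. The join is lossy.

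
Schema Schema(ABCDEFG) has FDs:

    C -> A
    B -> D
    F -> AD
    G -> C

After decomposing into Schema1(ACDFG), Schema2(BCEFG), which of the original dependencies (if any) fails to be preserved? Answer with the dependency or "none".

Check B → D: no single fragment contains all of {BD}, and the restricted closure of {B} across the fragments never reaches {D}.
C → A is preserved.
F → AD is preserved.
G → C is preserved.

B -> D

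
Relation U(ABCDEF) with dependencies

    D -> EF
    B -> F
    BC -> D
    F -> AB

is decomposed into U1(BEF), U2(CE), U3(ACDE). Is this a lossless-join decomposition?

No

Chase test. Columns are ABCDEF; row i has aⱼ where attribute j ∈ Ui, else bᵢⱼ.
Initial tableau (one row per fragment):
  row 1: b11 a2 b13 b14 a5 a6
  row 2: b21 b22 a3 b24 a5 b26
  row 3: a1 b32 a3 a4 a5 b36
No row becomes fully distinguished — the join is lossy.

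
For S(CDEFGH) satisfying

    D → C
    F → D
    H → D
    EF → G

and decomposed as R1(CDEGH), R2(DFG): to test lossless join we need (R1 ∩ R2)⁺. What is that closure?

CDG

R1 ∩ R2 = {DG}.
D → C applies, adding C
Closure: {CDG}.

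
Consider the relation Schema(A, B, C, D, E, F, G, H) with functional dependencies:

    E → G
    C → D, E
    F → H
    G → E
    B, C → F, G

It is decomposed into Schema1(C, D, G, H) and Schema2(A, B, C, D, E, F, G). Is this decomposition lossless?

No

Common attributes: Schema1 ∩ Schema2 = {C, D, G}.
Closure of {C, D, G}: C → D, E applies, adding E. So (C, D, G)⁺ = {C, D, E, G}.
The closure contains neither all of Schema1 = {C, D, G, H} nor all of Schema2 = {A, B, C, D, E, F, G}, so the common attributes are not a superkey of either fragment. The join is lossy.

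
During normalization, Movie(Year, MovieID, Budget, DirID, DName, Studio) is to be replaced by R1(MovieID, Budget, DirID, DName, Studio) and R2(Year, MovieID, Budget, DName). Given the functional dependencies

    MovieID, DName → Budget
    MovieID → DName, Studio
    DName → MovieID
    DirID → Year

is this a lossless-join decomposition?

No

Common attributes: R1 ∩ R2 = {MovieID, Budget, DName}.
Closure of {MovieID, Budget, DName}: MovieID → DName, Studio applies, adding Studio. So (MovieID, Budget, DName)⁺ = {MovieID, Budget, DName, Studio}.
The closure contains neither all of R1 = {MovieID, Budget, DirID, DName, Studio} nor all of R2 = {Year, MovieID, Budget, DName}, so the common attributes are not a superkey of either fragment. The join is lossy.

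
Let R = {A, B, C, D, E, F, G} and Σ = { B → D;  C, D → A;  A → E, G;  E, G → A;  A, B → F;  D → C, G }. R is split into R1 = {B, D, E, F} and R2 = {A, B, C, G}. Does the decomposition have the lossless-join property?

Common attributes: R1 ∩ R2 = {B}.
Closure of {B}: B → D applies, adding D; D → C, G applies, adding C, G; C, D → A applies, adding A; A → E, G applies, adding E; A, B → F applies, adding F. So (B)⁺ = {A, B, C, D, E, F, G}.
This closure contains every attribute of R1, so R1 ∩ R2 → R1. The join is lossless.

Yes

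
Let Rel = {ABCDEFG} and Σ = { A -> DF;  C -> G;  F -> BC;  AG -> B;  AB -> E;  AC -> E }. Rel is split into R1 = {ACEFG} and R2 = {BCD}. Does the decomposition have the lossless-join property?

No

Common attributes: R1 ∩ R2 = {C}.
Closure of {C}: C → G applies, adding G. So (C)⁺ = {CG}.
The closure contains neither all of R1 = {ACEFG} nor all of R2 = {BCD}, so the common attributes are not a superkey of either fragment. The join is lossy.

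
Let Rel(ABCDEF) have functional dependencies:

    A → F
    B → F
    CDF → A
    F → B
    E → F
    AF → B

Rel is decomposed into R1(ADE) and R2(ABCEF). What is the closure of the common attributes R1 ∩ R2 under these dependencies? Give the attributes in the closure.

R1 ∩ R2 = {AE}.
A → F applies, adding F
F → B applies, adding B
Closure: {ABEF}.

ABEF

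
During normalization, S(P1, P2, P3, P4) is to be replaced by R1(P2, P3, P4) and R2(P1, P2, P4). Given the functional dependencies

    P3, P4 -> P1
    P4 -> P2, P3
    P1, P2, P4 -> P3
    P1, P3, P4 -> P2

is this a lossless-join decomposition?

Common attributes: R1 ∩ R2 = {P2, P4}.
Closure of {P2, P4}: P4 → P2, P3 applies, adding P3; P3, P4 → P1 applies, adding P1. So (P2, P4)⁺ = {P1, P2, P3, P4}.
This closure contains every attribute of R1, so R1 ∩ R2 → R1. The join is lossless.

Yes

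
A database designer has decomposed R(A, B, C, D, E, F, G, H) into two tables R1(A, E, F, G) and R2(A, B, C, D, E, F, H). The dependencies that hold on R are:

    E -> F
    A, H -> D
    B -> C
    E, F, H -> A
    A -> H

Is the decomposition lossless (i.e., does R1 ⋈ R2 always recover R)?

No

Common attributes: R1 ∩ R2 = {A, E, F}.
Closure of {A, E, F}: A → H applies, adding H; A, H → D applies, adding D. So (A, E, F)⁺ = {A, D, E, F, H}.
The closure contains neither all of R1 = {A, E, F, G} nor all of R2 = {A, B, C, D, E, F, H}, so the common attributes are not a superkey of either fragment. The join is lossy.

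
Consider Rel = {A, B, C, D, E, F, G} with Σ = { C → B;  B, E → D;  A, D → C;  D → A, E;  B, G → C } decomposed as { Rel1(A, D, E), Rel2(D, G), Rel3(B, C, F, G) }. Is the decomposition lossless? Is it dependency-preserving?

Lossless test (chase): Rows 1 and 2 agree on D; apply D→A, E and equate their A, E entries. Rows 1 and 2 agree on A, D; apply A, D→C and equate their C entries. Rows 1 and 2 agree on C; apply C→B and equate their B entries. No row becomes fully distinguished — the join is lossy.
Dependency preservation: the restricted closure of {B, E} across the fragments never reaches {D}, so B, E → D cannot be enforced without a join — not preserved.

lossy and not dependency-preserving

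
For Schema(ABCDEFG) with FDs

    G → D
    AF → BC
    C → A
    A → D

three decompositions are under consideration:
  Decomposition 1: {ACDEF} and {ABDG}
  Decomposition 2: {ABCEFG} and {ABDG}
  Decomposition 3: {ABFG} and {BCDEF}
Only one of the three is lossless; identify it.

Decomposition 1: common = {AD}, closure = {AD} → lossy.
Decomposition 2: common = {ABG}, closure = {ABDG} → lossless.
Decomposition 3: common = {BF}, closure = {BF} → lossy.

Decomposition 2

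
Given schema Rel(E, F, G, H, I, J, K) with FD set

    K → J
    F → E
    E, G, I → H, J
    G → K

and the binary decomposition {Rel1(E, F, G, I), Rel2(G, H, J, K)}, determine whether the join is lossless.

No

Common attributes: Rel1 ∩ Rel2 = {G}.
Closure of {G}: G → K applies, adding K; K → J applies, adding J. So (G)⁺ = {G, J, K}.
The closure contains neither all of Rel1 = {E, F, G, I} nor all of Rel2 = {G, H, J, K}, so the common attributes are not a superkey of either fragment. The join is lossy.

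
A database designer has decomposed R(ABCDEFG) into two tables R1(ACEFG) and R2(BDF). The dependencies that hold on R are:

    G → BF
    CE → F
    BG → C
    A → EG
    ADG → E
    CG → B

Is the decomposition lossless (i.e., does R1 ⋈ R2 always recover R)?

No

Common attributes: R1 ∩ R2 = {F}.
No dependency enlarges {F}, so (F)⁺ = {F}.
The closure contains neither all of R1 = {ACEFG} nor all of R2 = {BDF}, so the common attributes are not a superkey of either fragment. The join is lossy.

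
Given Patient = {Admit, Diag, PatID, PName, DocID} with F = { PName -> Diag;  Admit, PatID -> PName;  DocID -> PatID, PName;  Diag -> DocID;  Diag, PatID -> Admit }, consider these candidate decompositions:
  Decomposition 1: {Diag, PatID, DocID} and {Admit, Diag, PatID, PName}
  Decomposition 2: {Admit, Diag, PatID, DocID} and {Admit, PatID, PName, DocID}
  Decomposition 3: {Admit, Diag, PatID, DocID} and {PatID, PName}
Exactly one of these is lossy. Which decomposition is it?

Decomposition 3

Decomposition 1: common = {Diag, PatID}, closure = {Admit, Diag, PatID, PName, DocID} → lossless.
Decomposition 2: common = {Admit, PatID, DocID}, closure = {Admit, Diag, PatID, PName, DocID} → lossless.
Decomposition 3: common = {PatID}, closure = {PatID} → lossy.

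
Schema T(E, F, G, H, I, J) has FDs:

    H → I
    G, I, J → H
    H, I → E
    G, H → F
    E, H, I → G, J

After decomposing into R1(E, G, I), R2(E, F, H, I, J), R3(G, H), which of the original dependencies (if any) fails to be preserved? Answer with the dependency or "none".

G, I, J → H

Check G, I, J → H: no single fragment contains all of {G, H, I, J}, and the restricted closure of {G, I, J} across the fragments never reaches {H}.
H → I is preserved.
H, I → E is preserved.
G, H → F is preserved.
E, H, I → G, J is preserved.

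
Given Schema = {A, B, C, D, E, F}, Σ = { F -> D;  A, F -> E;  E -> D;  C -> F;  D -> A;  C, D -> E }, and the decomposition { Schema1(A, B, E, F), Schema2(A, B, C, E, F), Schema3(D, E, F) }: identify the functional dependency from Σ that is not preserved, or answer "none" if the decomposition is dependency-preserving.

Check D → A: no single fragment contains all of {A, D}, and the restricted closure of {D} across the fragments never reaches {A}.
F → D is preserved.
A, F → E is preserved.
E → D is preserved.
C → F is preserved.
C, D → E is preserved.

D -> A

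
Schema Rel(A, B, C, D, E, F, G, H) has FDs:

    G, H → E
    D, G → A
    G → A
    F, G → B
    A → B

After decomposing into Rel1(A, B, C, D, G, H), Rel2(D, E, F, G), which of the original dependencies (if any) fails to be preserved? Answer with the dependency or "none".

G, H → E

Check G, H → E: no single fragment contains all of {E, G, H}, and the restricted closure of {G, H} across the fragments never reaches {E}.
D, G → A is preserved.
G → A is preserved.
F, G → B is preserved.
A → B is preserved.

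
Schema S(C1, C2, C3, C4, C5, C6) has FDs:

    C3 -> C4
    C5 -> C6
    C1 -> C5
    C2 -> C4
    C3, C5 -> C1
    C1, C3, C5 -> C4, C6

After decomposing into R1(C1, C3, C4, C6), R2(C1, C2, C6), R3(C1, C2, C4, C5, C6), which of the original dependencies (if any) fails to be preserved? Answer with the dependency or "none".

C3, C5 -> C1

Check C3, C5 → C1: no single fragment contains all of {C1, C3, C5}, and the restricted closure of {C3, C5} across the fragments never reaches {C1}.
C3 → C4 is preserved.
C5 → C6 is preserved.
C1 → C5 is preserved.
C2 → C4 is preserved.
C1, C3, C5 → C4, C6 is preserved.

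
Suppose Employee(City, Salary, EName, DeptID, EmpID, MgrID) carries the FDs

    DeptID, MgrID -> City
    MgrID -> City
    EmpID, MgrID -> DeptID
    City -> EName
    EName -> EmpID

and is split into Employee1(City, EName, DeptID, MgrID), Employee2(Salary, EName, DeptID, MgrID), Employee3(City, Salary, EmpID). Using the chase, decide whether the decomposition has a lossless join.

Chase test. Columns are City, Salary, EName, DeptID, EmpID, MgrID; row i has aⱼ where attribute j ∈ Employeei, else bᵢⱼ.
Initial tableau (one row per fragment):
  row 1: a1 b12 a3 a4 b15 a6
  row 2: b21 a2 a3 a4 b25 a6
  row 3: a1 a2 b33 b34 a5 b36
Rows 1 and 2 agree on DeptID, MgrID; apply DeptID, MgrID→City and equate their City entries.
Rows 1 and 3 agree on City; apply City→EName and equate their EName entries.
Rows 1 and 2 agree on EName; apply EName→EmpID and equate their EmpID entries.
Rows 1 and 3 agree on EName; apply EName→EmpID and equate their EmpID entries.
Row 2 is now all distinguished symbols — the join is lossless.

Yes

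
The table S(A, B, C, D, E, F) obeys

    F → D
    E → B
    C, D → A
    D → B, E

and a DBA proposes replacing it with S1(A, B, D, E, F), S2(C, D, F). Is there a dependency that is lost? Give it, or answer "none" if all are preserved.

C, D → A

Check C, D → A: no single fragment contains all of {A, C, D}, and the restricted closure of {C, D} across the fragments never reaches {A}.
F → D is preserved.
E → B is preserved.
D → B, E is preserved.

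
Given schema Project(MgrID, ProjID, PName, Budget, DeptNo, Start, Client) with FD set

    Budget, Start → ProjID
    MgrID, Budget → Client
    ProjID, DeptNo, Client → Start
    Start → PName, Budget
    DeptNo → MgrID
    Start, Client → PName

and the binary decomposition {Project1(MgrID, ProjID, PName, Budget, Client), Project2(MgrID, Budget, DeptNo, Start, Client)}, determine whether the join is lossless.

No

Common attributes: Project1 ∩ Project2 = {MgrID, Budget, Client}.
No dependency enlarges {MgrID, Budget, Client}, so (MgrID, Budget, Client)⁺ = {MgrID, Budget, Client}.
The closure contains neither all of Project1 = {MgrID, ProjID, PName, Budget, Client} nor all of Project2 = {MgrID, Budget, DeptNo, Start, Client}, so the common attributes are not a superkey of either fragment. The join is lossy.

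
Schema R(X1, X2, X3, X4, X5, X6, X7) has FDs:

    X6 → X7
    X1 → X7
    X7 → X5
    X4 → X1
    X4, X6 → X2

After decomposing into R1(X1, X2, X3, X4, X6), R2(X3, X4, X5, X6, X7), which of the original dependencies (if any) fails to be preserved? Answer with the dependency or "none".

Check X1 → X7: no single fragment contains all of {X1, X7}, and the restricted closure of {X1} across the fragments never reaches {X7}.
X6 → X7 is preserved.
X7 → X5 is preserved.
X4 → X1 is preserved.
X4, X6 → X2 is preserved.

X1 → X7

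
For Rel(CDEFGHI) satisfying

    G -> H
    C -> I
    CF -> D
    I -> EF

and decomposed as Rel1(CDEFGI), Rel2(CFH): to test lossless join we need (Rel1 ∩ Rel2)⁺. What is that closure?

CDEFI

Rel1 ∩ Rel2 = {CF}.
C → I applies, adding I
CF → D applies, adding D
I → EF applies, adding E
Closure: {CDEFI}.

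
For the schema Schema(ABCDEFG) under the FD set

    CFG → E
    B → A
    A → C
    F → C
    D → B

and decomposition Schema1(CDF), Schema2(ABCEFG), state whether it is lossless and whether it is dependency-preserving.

Lossless test: (CF)⁺ = {CF}, which is a superkey of neither fragment — lossy.
Dependency preservation: the restricted closure of {D} across the fragments never reaches {B}, so D → B cannot be enforced without a join — not preserved.

lossy and not dependency-preserving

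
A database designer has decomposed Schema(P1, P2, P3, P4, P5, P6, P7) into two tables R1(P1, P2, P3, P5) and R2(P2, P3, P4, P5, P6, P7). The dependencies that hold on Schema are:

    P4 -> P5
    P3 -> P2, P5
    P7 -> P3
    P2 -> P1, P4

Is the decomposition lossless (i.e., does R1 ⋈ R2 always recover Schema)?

Common attributes: R1 ∩ R2 = {P2, P3, P5}.
Closure of {P2, P3, P5}: P2 → P1, P4 applies, adding P1, P4. So (P2, P3, P5)⁺ = {P1, P2, P3, P4, P5}.
This closure contains every attribute of R1, so R1 ∩ R2 → R1. The join is lossless.

Yes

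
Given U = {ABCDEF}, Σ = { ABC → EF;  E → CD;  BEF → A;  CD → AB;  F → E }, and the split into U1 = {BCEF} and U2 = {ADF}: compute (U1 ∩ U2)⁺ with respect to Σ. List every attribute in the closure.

U1 ∩ U2 = {F}.
F → E applies, adding E
E → CD applies, adding CD
CD → AB applies, adding AB
Closure: {ABCDEF}.

ABCDEF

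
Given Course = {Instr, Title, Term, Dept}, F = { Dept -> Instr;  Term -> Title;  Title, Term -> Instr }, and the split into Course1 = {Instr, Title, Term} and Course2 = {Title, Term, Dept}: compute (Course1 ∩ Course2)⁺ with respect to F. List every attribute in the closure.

Instr, Title, Term

Course1 ∩ Course2 = {Title, Term}.
Title, Term → Instr applies, adding Instr
Closure: {Instr, Title, Term}.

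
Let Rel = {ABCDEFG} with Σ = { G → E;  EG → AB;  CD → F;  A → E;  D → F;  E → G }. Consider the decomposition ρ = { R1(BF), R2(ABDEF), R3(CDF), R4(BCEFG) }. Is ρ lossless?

Chase test. Columns are ABCDEFG; row i has aⱼ where attribute j ∈ Ri, else bᵢⱼ.
Initial tableau (one row per fragment):
  row 1: b11 a2 b13 b14 b15 a6 b17
  row 2: a1 a2 b23 a4 a5 a6 b27
  row 3: b31 b32 a3 a4 b35 a6 b37
  row 4: b41 a2 a3 b44 a5 a6 a7
Rows 2 and 4 agree on E; apply E→G and equate their G entries.
Rows 2 and 4 agree on EG; apply EG→AB and equate their AB entries.
No row becomes fully distinguished — the join is lossy.

No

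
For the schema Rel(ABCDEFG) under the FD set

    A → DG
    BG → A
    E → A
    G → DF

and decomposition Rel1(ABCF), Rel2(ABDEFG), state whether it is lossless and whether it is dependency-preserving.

Lossless test: (ABF)⁺ = {ABDFG}, which is a superkey of neither fragment — lossy.
Dependency preservation: every FD's attributes lie within a single fragment, so each can be enforced locally — preserved.

lossy but dependency-preserving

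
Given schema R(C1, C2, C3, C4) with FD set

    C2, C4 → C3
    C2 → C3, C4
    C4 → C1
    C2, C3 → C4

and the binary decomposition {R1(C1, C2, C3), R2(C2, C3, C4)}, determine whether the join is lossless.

Common attributes: R1 ∩ R2 = {C2, C3}.
Closure of {C2, C3}: C2 → C3, C4 applies, adding C4; C4 → C1 applies, adding C1. So (C2, C3)⁺ = {C1, C2, C3, C4}.
This closure contains every attribute of R1, so R1 ∩ R2 → R1. The join is lossless.

Yes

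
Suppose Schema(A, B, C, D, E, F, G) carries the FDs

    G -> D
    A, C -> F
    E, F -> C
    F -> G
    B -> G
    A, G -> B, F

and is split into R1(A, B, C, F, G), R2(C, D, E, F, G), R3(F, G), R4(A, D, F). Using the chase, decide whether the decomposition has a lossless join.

No

Chase test. Columns are A, B, C, D, E, F, G; row i has aⱼ where attribute j ∈ Ri, else bᵢⱼ.
Initial tableau (one row per fragment):
  row 1: a1 a2 a3 b14 b15 a6 a7
  row 2: b21 b22 a3 a4 a5 a6 a7
  row 3: b31 b32 b33 b34 b35 a6 a7
  row 4: a1 b42 b43 a4 b45 a6 b47
Rows 1 and 2 agree on G; apply G→D and equate their D entries.
Rows 1 and 3 agree on G; apply G→D and equate their D entries.
Rows 1 and 4 agree on F; apply F→G and equate their G entries.
Rows 1 and 4 agree on A, G; apply A, G→B, F and equate their B, F entries.
No row becomes fully distinguished — the join is lossy.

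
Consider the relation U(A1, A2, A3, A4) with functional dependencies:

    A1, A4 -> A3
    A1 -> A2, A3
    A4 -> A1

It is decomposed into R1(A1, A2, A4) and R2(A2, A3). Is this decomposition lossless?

Common attributes: R1 ∩ R2 = {A2}.
No dependency enlarges {A2}, so (A2)⁺ = {A2}.
The closure contains neither all of R1 = {A1, A2, A4} nor all of R2 = {A2, A3}, so the common attributes are not a superkey of either fragment. The join is lossy.

No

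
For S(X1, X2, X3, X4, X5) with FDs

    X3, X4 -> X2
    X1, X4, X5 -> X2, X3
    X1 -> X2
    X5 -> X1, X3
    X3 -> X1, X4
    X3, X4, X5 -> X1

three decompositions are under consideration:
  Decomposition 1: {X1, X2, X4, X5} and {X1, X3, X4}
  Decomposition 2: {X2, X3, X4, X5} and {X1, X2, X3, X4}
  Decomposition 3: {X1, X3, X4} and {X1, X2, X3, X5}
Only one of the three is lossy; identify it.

Decomposition 1

Decomposition 1: common = {X1, X4}, closure = {X1, X2, X4} → lossy.
Decomposition 2: common = {X2, X3, X4}, closure = {X1, X2, X3, X4} → lossless.
Decomposition 3: common = {X1, X3}, closure = {X1, X2, X3, X4} → lossless.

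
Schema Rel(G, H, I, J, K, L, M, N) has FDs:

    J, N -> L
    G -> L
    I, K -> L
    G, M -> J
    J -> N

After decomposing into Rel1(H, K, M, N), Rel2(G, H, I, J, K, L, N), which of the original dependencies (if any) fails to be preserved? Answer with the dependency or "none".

G, M -> J

Check G, M → J: no single fragment contains all of {G, J, M}, and the restricted closure of {G, M} across the fragments never reaches {J}.
J, N → L is preserved.
G → L is preserved.
I, K → L is preserved.
J → N is preserved.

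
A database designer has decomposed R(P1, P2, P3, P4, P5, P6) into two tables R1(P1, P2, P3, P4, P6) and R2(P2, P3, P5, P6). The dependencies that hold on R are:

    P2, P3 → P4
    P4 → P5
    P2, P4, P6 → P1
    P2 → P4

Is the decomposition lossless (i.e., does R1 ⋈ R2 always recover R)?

Yes

Common attributes: R1 ∩ R2 = {P2, P3, P6}.
Closure of {P2, P3, P6}: P2, P3 → P4 applies, adding P4; P4 → P5 applies, adding P5; P2, P4, P6 → P1 applies, adding P1. So (P2, P3, P6)⁺ = {P1, P2, P3, P4, P5, P6}.
This closure contains every attribute of R1, so R1 ∩ R2 → R1. The join is lossless.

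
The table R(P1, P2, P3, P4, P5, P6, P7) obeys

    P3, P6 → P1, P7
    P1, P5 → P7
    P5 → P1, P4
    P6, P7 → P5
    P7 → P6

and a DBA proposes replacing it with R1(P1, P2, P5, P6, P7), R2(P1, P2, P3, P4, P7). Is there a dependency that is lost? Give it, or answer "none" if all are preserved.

P3, P6 → P1, P7

Check P3, P6 → P1, P7: no single fragment contains all of {P1, P3, P6, P7}, and the restricted closure of {P3, P6} across the fragments never reaches {P1, P7}.
P1, P5 → P7 is preserved.
P5 → P1, P4 is preserved.
P6, P7 → P5 is preserved.
P7 → P6 is preserved.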